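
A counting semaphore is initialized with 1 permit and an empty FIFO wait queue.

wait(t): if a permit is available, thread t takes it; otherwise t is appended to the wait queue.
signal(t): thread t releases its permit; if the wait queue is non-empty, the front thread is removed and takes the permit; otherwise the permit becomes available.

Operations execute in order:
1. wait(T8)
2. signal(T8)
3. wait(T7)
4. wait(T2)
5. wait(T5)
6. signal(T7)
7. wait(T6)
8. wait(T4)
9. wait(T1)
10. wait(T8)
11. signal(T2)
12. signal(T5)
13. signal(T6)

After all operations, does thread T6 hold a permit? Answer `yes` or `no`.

Answer: no

Derivation:
Step 1: wait(T8) -> count=0 queue=[] holders={T8}
Step 2: signal(T8) -> count=1 queue=[] holders={none}
Step 3: wait(T7) -> count=0 queue=[] holders={T7}
Step 4: wait(T2) -> count=0 queue=[T2] holders={T7}
Step 5: wait(T5) -> count=0 queue=[T2,T5] holders={T7}
Step 6: signal(T7) -> count=0 queue=[T5] holders={T2}
Step 7: wait(T6) -> count=0 queue=[T5,T6] holders={T2}
Step 8: wait(T4) -> count=0 queue=[T5,T6,T4] holders={T2}
Step 9: wait(T1) -> count=0 queue=[T5,T6,T4,T1] holders={T2}
Step 10: wait(T8) -> count=0 queue=[T5,T6,T4,T1,T8] holders={T2}
Step 11: signal(T2) -> count=0 queue=[T6,T4,T1,T8] holders={T5}
Step 12: signal(T5) -> count=0 queue=[T4,T1,T8] holders={T6}
Step 13: signal(T6) -> count=0 queue=[T1,T8] holders={T4}
Final holders: {T4} -> T6 not in holders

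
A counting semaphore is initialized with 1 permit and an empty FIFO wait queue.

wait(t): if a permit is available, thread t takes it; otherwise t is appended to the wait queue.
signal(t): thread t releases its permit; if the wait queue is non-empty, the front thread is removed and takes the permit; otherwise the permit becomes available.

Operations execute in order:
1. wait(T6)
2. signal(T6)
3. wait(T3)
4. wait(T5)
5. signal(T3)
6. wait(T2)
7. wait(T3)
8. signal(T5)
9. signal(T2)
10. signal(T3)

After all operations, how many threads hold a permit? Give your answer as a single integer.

Answer: 0

Derivation:
Step 1: wait(T6) -> count=0 queue=[] holders={T6}
Step 2: signal(T6) -> count=1 queue=[] holders={none}
Step 3: wait(T3) -> count=0 queue=[] holders={T3}
Step 4: wait(T5) -> count=0 queue=[T5] holders={T3}
Step 5: signal(T3) -> count=0 queue=[] holders={T5}
Step 6: wait(T2) -> count=0 queue=[T2] holders={T5}
Step 7: wait(T3) -> count=0 queue=[T2,T3] holders={T5}
Step 8: signal(T5) -> count=0 queue=[T3] holders={T2}
Step 9: signal(T2) -> count=0 queue=[] holders={T3}
Step 10: signal(T3) -> count=1 queue=[] holders={none}
Final holders: {none} -> 0 thread(s)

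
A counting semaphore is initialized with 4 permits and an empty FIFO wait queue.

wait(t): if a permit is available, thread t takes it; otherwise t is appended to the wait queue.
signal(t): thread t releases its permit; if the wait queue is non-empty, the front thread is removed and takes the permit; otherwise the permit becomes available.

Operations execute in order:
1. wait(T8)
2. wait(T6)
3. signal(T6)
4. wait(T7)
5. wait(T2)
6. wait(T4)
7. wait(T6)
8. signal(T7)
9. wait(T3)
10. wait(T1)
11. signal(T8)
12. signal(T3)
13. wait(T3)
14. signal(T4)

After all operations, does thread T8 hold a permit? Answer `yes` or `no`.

Step 1: wait(T8) -> count=3 queue=[] holders={T8}
Step 2: wait(T6) -> count=2 queue=[] holders={T6,T8}
Step 3: signal(T6) -> count=3 queue=[] holders={T8}
Step 4: wait(T7) -> count=2 queue=[] holders={T7,T8}
Step 5: wait(T2) -> count=1 queue=[] holders={T2,T7,T8}
Step 6: wait(T4) -> count=0 queue=[] holders={T2,T4,T7,T8}
Step 7: wait(T6) -> count=0 queue=[T6] holders={T2,T4,T7,T8}
Step 8: signal(T7) -> count=0 queue=[] holders={T2,T4,T6,T8}
Step 9: wait(T3) -> count=0 queue=[T3] holders={T2,T4,T6,T8}
Step 10: wait(T1) -> count=0 queue=[T3,T1] holders={T2,T4,T6,T8}
Step 11: signal(T8) -> count=0 queue=[T1] holders={T2,T3,T4,T6}
Step 12: signal(T3) -> count=0 queue=[] holders={T1,T2,T4,T6}
Step 13: wait(T3) -> count=0 queue=[T3] holders={T1,T2,T4,T6}
Step 14: signal(T4) -> count=0 queue=[] holders={T1,T2,T3,T6}
Final holders: {T1,T2,T3,T6} -> T8 not in holders

Answer: no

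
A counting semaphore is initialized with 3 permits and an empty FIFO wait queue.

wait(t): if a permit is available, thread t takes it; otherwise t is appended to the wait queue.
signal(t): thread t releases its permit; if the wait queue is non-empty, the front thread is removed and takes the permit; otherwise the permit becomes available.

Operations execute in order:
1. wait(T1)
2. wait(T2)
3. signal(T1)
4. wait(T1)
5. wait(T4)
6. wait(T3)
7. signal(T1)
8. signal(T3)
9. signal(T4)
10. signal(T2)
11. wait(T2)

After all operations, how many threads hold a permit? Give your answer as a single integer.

Step 1: wait(T1) -> count=2 queue=[] holders={T1}
Step 2: wait(T2) -> count=1 queue=[] holders={T1,T2}
Step 3: signal(T1) -> count=2 queue=[] holders={T2}
Step 4: wait(T1) -> count=1 queue=[] holders={T1,T2}
Step 5: wait(T4) -> count=0 queue=[] holders={T1,T2,T4}
Step 6: wait(T3) -> count=0 queue=[T3] holders={T1,T2,T4}
Step 7: signal(T1) -> count=0 queue=[] holders={T2,T3,T4}
Step 8: signal(T3) -> count=1 queue=[] holders={T2,T4}
Step 9: signal(T4) -> count=2 queue=[] holders={T2}
Step 10: signal(T2) -> count=3 queue=[] holders={none}
Step 11: wait(T2) -> count=2 queue=[] holders={T2}
Final holders: {T2} -> 1 thread(s)

Answer: 1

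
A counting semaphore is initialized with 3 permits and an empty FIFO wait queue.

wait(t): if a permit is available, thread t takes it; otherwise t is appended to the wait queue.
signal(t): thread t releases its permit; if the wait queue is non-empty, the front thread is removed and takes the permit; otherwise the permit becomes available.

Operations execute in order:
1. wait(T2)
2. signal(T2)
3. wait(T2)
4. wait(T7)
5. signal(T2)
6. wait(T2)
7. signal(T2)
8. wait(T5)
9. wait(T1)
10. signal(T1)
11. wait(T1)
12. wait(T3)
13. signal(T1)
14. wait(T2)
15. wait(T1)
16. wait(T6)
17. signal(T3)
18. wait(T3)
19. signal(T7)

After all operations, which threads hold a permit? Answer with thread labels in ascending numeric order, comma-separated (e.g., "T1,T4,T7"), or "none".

Answer: T1,T2,T5

Derivation:
Step 1: wait(T2) -> count=2 queue=[] holders={T2}
Step 2: signal(T2) -> count=3 queue=[] holders={none}
Step 3: wait(T2) -> count=2 queue=[] holders={T2}
Step 4: wait(T7) -> count=1 queue=[] holders={T2,T7}
Step 5: signal(T2) -> count=2 queue=[] holders={T7}
Step 6: wait(T2) -> count=1 queue=[] holders={T2,T7}
Step 7: signal(T2) -> count=2 queue=[] holders={T7}
Step 8: wait(T5) -> count=1 queue=[] holders={T5,T7}
Step 9: wait(T1) -> count=0 queue=[] holders={T1,T5,T7}
Step 10: signal(T1) -> count=1 queue=[] holders={T5,T7}
Step 11: wait(T1) -> count=0 queue=[] holders={T1,T5,T7}
Step 12: wait(T3) -> count=0 queue=[T3] holders={T1,T5,T7}
Step 13: signal(T1) -> count=0 queue=[] holders={T3,T5,T7}
Step 14: wait(T2) -> count=0 queue=[T2] holders={T3,T5,T7}
Step 15: wait(T1) -> count=0 queue=[T2,T1] holders={T3,T5,T7}
Step 16: wait(T6) -> count=0 queue=[T2,T1,T6] holders={T3,T5,T7}
Step 17: signal(T3) -> count=0 queue=[T1,T6] holders={T2,T5,T7}
Step 18: wait(T3) -> count=0 queue=[T1,T6,T3] holders={T2,T5,T7}
Step 19: signal(T7) -> count=0 queue=[T6,T3] holders={T1,T2,T5}
Final holders: T1,T2,T5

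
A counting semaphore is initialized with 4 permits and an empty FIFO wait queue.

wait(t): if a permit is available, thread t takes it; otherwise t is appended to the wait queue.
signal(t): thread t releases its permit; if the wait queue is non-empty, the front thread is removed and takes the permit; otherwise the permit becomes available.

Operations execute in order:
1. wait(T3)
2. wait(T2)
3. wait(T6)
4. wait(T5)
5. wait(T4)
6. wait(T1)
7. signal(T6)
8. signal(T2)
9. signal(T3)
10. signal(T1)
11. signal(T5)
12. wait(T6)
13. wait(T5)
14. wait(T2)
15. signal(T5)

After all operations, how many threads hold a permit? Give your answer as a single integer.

Step 1: wait(T3) -> count=3 queue=[] holders={T3}
Step 2: wait(T2) -> count=2 queue=[] holders={T2,T3}
Step 3: wait(T6) -> count=1 queue=[] holders={T2,T3,T6}
Step 4: wait(T5) -> count=0 queue=[] holders={T2,T3,T5,T6}
Step 5: wait(T4) -> count=0 queue=[T4] holders={T2,T3,T5,T6}
Step 6: wait(T1) -> count=0 queue=[T4,T1] holders={T2,T3,T5,T6}
Step 7: signal(T6) -> count=0 queue=[T1] holders={T2,T3,T4,T5}
Step 8: signal(T2) -> count=0 queue=[] holders={T1,T3,T4,T5}
Step 9: signal(T3) -> count=1 queue=[] holders={T1,T4,T5}
Step 10: signal(T1) -> count=2 queue=[] holders={T4,T5}
Step 11: signal(T5) -> count=3 queue=[] holders={T4}
Step 12: wait(T6) -> count=2 queue=[] holders={T4,T6}
Step 13: wait(T5) -> count=1 queue=[] holders={T4,T5,T6}
Step 14: wait(T2) -> count=0 queue=[] holders={T2,T4,T5,T6}
Step 15: signal(T5) -> count=1 queue=[] holders={T2,T4,T6}
Final holders: {T2,T4,T6} -> 3 thread(s)

Answer: 3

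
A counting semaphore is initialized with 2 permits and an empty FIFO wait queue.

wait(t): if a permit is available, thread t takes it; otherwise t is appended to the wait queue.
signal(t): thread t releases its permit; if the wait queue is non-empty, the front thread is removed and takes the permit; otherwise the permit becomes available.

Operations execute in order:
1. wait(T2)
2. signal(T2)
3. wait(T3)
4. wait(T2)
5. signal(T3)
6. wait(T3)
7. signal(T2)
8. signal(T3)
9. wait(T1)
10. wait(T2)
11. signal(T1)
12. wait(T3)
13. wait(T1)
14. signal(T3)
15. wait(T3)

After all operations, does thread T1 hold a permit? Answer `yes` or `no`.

Step 1: wait(T2) -> count=1 queue=[] holders={T2}
Step 2: signal(T2) -> count=2 queue=[] holders={none}
Step 3: wait(T3) -> count=1 queue=[] holders={T3}
Step 4: wait(T2) -> count=0 queue=[] holders={T2,T3}
Step 5: signal(T3) -> count=1 queue=[] holders={T2}
Step 6: wait(T3) -> count=0 queue=[] holders={T2,T3}
Step 7: signal(T2) -> count=1 queue=[] holders={T3}
Step 8: signal(T3) -> count=2 queue=[] holders={none}
Step 9: wait(T1) -> count=1 queue=[] holders={T1}
Step 10: wait(T2) -> count=0 queue=[] holders={T1,T2}
Step 11: signal(T1) -> count=1 queue=[] holders={T2}
Step 12: wait(T3) -> count=0 queue=[] holders={T2,T3}
Step 13: wait(T1) -> count=0 queue=[T1] holders={T2,T3}
Step 14: signal(T3) -> count=0 queue=[] holders={T1,T2}
Step 15: wait(T3) -> count=0 queue=[T3] holders={T1,T2}
Final holders: {T1,T2} -> T1 in holders

Answer: yes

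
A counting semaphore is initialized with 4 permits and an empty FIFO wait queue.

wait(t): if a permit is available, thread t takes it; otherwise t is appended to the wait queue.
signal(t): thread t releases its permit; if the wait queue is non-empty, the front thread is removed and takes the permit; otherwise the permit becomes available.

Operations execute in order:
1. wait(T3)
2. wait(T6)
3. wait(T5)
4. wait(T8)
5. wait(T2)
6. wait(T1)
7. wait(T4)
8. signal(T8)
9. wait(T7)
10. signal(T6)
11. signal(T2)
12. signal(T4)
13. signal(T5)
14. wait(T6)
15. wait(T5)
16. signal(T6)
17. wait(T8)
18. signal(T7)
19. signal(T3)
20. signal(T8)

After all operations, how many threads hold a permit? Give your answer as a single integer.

Answer: 2

Derivation:
Step 1: wait(T3) -> count=3 queue=[] holders={T3}
Step 2: wait(T6) -> count=2 queue=[] holders={T3,T6}
Step 3: wait(T5) -> count=1 queue=[] holders={T3,T5,T6}
Step 4: wait(T8) -> count=0 queue=[] holders={T3,T5,T6,T8}
Step 5: wait(T2) -> count=0 queue=[T2] holders={T3,T5,T6,T8}
Step 6: wait(T1) -> count=0 queue=[T2,T1] holders={T3,T5,T6,T8}
Step 7: wait(T4) -> count=0 queue=[T2,T1,T4] holders={T3,T5,T6,T8}
Step 8: signal(T8) -> count=0 queue=[T1,T4] holders={T2,T3,T5,T6}
Step 9: wait(T7) -> count=0 queue=[T1,T4,T7] holders={T2,T3,T5,T6}
Step 10: signal(T6) -> count=0 queue=[T4,T7] holders={T1,T2,T3,T5}
Step 11: signal(T2) -> count=0 queue=[T7] holders={T1,T3,T4,T5}
Step 12: signal(T4) -> count=0 queue=[] holders={T1,T3,T5,T7}
Step 13: signal(T5) -> count=1 queue=[] holders={T1,T3,T7}
Step 14: wait(T6) -> count=0 queue=[] holders={T1,T3,T6,T7}
Step 15: wait(T5) -> count=0 queue=[T5] holders={T1,T3,T6,T7}
Step 16: signal(T6) -> count=0 queue=[] holders={T1,T3,T5,T7}
Step 17: wait(T8) -> count=0 queue=[T8] holders={T1,T3,T5,T7}
Step 18: signal(T7) -> count=0 queue=[] holders={T1,T3,T5,T8}
Step 19: signal(T3) -> count=1 queue=[] holders={T1,T5,T8}
Step 20: signal(T8) -> count=2 queue=[] holders={T1,T5}
Final holders: {T1,T5} -> 2 thread(s)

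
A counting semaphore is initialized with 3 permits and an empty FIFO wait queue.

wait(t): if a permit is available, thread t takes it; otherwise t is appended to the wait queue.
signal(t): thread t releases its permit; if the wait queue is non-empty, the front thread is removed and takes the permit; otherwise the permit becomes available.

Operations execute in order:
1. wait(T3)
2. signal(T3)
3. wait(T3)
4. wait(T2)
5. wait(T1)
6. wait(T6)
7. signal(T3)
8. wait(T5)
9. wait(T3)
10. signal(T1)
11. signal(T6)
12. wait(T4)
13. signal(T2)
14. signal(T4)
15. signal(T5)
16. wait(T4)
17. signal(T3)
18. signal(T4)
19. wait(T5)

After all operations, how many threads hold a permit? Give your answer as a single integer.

Answer: 1

Derivation:
Step 1: wait(T3) -> count=2 queue=[] holders={T3}
Step 2: signal(T3) -> count=3 queue=[] holders={none}
Step 3: wait(T3) -> count=2 queue=[] holders={T3}
Step 4: wait(T2) -> count=1 queue=[] holders={T2,T3}
Step 5: wait(T1) -> count=0 queue=[] holders={T1,T2,T3}
Step 6: wait(T6) -> count=0 queue=[T6] holders={T1,T2,T3}
Step 7: signal(T3) -> count=0 queue=[] holders={T1,T2,T6}
Step 8: wait(T5) -> count=0 queue=[T5] holders={T1,T2,T6}
Step 9: wait(T3) -> count=0 queue=[T5,T3] holders={T1,T2,T6}
Step 10: signal(T1) -> count=0 queue=[T3] holders={T2,T5,T6}
Step 11: signal(T6) -> count=0 queue=[] holders={T2,T3,T5}
Step 12: wait(T4) -> count=0 queue=[T4] holders={T2,T3,T5}
Step 13: signal(T2) -> count=0 queue=[] holders={T3,T4,T5}
Step 14: signal(T4) -> count=1 queue=[] holders={T3,T5}
Step 15: signal(T5) -> count=2 queue=[] holders={T3}
Step 16: wait(T4) -> count=1 queue=[] holders={T3,T4}
Step 17: signal(T3) -> count=2 queue=[] holders={T4}
Step 18: signal(T4) -> count=3 queue=[] holders={none}
Step 19: wait(T5) -> count=2 queue=[] holders={T5}
Final holders: {T5} -> 1 thread(s)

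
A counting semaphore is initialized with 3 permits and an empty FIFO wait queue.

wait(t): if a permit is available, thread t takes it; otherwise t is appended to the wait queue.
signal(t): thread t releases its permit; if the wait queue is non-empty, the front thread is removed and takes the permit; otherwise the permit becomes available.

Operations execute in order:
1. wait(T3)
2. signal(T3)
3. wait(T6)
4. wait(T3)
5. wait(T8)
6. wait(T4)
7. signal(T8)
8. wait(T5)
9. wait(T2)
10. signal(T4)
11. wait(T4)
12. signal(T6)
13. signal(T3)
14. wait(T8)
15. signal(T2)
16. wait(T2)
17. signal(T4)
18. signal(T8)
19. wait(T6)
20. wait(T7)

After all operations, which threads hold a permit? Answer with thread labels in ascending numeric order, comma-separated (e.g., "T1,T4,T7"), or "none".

Step 1: wait(T3) -> count=2 queue=[] holders={T3}
Step 2: signal(T3) -> count=3 queue=[] holders={none}
Step 3: wait(T6) -> count=2 queue=[] holders={T6}
Step 4: wait(T3) -> count=1 queue=[] holders={T3,T6}
Step 5: wait(T8) -> count=0 queue=[] holders={T3,T6,T8}
Step 6: wait(T4) -> count=0 queue=[T4] holders={T3,T6,T8}
Step 7: signal(T8) -> count=0 queue=[] holders={T3,T4,T6}
Step 8: wait(T5) -> count=0 queue=[T5] holders={T3,T4,T6}
Step 9: wait(T2) -> count=0 queue=[T5,T2] holders={T3,T4,T6}
Step 10: signal(T4) -> count=0 queue=[T2] holders={T3,T5,T6}
Step 11: wait(T4) -> count=0 queue=[T2,T4] holders={T3,T5,T6}
Step 12: signal(T6) -> count=0 queue=[T4] holders={T2,T3,T5}
Step 13: signal(T3) -> count=0 queue=[] holders={T2,T4,T5}
Step 14: wait(T8) -> count=0 queue=[T8] holders={T2,T4,T5}
Step 15: signal(T2) -> count=0 queue=[] holders={T4,T5,T8}
Step 16: wait(T2) -> count=0 queue=[T2] holders={T4,T5,T8}
Step 17: signal(T4) -> count=0 queue=[] holders={T2,T5,T8}
Step 18: signal(T8) -> count=1 queue=[] holders={T2,T5}
Step 19: wait(T6) -> count=0 queue=[] holders={T2,T5,T6}
Step 20: wait(T7) -> count=0 queue=[T7] holders={T2,T5,T6}
Final holders: T2,T5,T6

Answer: T2,T5,T6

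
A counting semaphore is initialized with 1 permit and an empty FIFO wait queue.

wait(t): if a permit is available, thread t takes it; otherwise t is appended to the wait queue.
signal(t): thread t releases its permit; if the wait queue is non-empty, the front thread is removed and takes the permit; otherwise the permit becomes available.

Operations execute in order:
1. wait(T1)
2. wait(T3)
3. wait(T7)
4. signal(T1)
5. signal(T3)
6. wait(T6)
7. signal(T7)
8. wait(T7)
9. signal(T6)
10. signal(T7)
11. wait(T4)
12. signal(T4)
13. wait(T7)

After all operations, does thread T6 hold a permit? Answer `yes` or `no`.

Answer: no

Derivation:
Step 1: wait(T1) -> count=0 queue=[] holders={T1}
Step 2: wait(T3) -> count=0 queue=[T3] holders={T1}
Step 3: wait(T7) -> count=0 queue=[T3,T7] holders={T1}
Step 4: signal(T1) -> count=0 queue=[T7] holders={T3}
Step 5: signal(T3) -> count=0 queue=[] holders={T7}
Step 6: wait(T6) -> count=0 queue=[T6] holders={T7}
Step 7: signal(T7) -> count=0 queue=[] holders={T6}
Step 8: wait(T7) -> count=0 queue=[T7] holders={T6}
Step 9: signal(T6) -> count=0 queue=[] holders={T7}
Step 10: signal(T7) -> count=1 queue=[] holders={none}
Step 11: wait(T4) -> count=0 queue=[] holders={T4}
Step 12: signal(T4) -> count=1 queue=[] holders={none}
Step 13: wait(T7) -> count=0 queue=[] holders={T7}
Final holders: {T7} -> T6 not in holders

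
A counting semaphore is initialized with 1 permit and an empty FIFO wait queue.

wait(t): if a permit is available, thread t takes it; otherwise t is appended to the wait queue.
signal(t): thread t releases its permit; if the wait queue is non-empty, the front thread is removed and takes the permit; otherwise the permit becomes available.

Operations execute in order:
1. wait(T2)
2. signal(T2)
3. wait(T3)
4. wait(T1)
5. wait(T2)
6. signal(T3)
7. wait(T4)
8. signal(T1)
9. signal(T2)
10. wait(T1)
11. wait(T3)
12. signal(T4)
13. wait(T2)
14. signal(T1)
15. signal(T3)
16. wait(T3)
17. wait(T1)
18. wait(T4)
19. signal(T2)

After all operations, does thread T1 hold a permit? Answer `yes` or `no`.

Answer: no

Derivation:
Step 1: wait(T2) -> count=0 queue=[] holders={T2}
Step 2: signal(T2) -> count=1 queue=[] holders={none}
Step 3: wait(T3) -> count=0 queue=[] holders={T3}
Step 4: wait(T1) -> count=0 queue=[T1] holders={T3}
Step 5: wait(T2) -> count=0 queue=[T1,T2] holders={T3}
Step 6: signal(T3) -> count=0 queue=[T2] holders={T1}
Step 7: wait(T4) -> count=0 queue=[T2,T4] holders={T1}
Step 8: signal(T1) -> count=0 queue=[T4] holders={T2}
Step 9: signal(T2) -> count=0 queue=[] holders={T4}
Step 10: wait(T1) -> count=0 queue=[T1] holders={T4}
Step 11: wait(T3) -> count=0 queue=[T1,T3] holders={T4}
Step 12: signal(T4) -> count=0 queue=[T3] holders={T1}
Step 13: wait(T2) -> count=0 queue=[T3,T2] holders={T1}
Step 14: signal(T1) -> count=0 queue=[T2] holders={T3}
Step 15: signal(T3) -> count=0 queue=[] holders={T2}
Step 16: wait(T3) -> count=0 queue=[T3] holders={T2}
Step 17: wait(T1) -> count=0 queue=[T3,T1] holders={T2}
Step 18: wait(T4) -> count=0 queue=[T3,T1,T4] holders={T2}
Step 19: signal(T2) -> count=0 queue=[T1,T4] holders={T3}
Final holders: {T3} -> T1 not in holders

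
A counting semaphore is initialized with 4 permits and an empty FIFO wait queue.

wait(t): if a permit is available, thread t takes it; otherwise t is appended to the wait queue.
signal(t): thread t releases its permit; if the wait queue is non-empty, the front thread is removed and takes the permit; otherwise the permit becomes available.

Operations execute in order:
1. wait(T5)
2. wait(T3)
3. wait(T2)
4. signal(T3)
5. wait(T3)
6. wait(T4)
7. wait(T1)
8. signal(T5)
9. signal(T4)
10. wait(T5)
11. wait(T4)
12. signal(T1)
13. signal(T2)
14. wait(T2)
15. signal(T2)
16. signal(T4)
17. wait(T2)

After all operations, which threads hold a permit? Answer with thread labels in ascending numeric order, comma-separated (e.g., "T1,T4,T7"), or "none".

Answer: T2,T3,T5

Derivation:
Step 1: wait(T5) -> count=3 queue=[] holders={T5}
Step 2: wait(T3) -> count=2 queue=[] holders={T3,T5}
Step 3: wait(T2) -> count=1 queue=[] holders={T2,T3,T5}
Step 4: signal(T3) -> count=2 queue=[] holders={T2,T5}
Step 5: wait(T3) -> count=1 queue=[] holders={T2,T3,T5}
Step 6: wait(T4) -> count=0 queue=[] holders={T2,T3,T4,T5}
Step 7: wait(T1) -> count=0 queue=[T1] holders={T2,T3,T4,T5}
Step 8: signal(T5) -> count=0 queue=[] holders={T1,T2,T3,T4}
Step 9: signal(T4) -> count=1 queue=[] holders={T1,T2,T3}
Step 10: wait(T5) -> count=0 queue=[] holders={T1,T2,T3,T5}
Step 11: wait(T4) -> count=0 queue=[T4] holders={T1,T2,T3,T5}
Step 12: signal(T1) -> count=0 queue=[] holders={T2,T3,T4,T5}
Step 13: signal(T2) -> count=1 queue=[] holders={T3,T4,T5}
Step 14: wait(T2) -> count=0 queue=[] holders={T2,T3,T4,T5}
Step 15: signal(T2) -> count=1 queue=[] holders={T3,T4,T5}
Step 16: signal(T4) -> count=2 queue=[] holders={T3,T5}
Step 17: wait(T2) -> count=1 queue=[] holders={T2,T3,T5}
Final holders: T2,T3,T5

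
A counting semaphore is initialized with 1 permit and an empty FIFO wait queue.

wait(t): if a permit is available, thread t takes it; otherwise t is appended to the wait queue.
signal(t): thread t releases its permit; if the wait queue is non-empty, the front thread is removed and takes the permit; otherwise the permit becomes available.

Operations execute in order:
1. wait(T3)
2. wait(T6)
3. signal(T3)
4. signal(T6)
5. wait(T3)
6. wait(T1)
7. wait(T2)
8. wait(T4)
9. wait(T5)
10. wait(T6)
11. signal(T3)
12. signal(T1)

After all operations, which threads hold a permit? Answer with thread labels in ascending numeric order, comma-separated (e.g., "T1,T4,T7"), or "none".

Step 1: wait(T3) -> count=0 queue=[] holders={T3}
Step 2: wait(T6) -> count=0 queue=[T6] holders={T3}
Step 3: signal(T3) -> count=0 queue=[] holders={T6}
Step 4: signal(T6) -> count=1 queue=[] holders={none}
Step 5: wait(T3) -> count=0 queue=[] holders={T3}
Step 6: wait(T1) -> count=0 queue=[T1] holders={T3}
Step 7: wait(T2) -> count=0 queue=[T1,T2] holders={T3}
Step 8: wait(T4) -> count=0 queue=[T1,T2,T4] holders={T3}
Step 9: wait(T5) -> count=0 queue=[T1,T2,T4,T5] holders={T3}
Step 10: wait(T6) -> count=0 queue=[T1,T2,T4,T5,T6] holders={T3}
Step 11: signal(T3) -> count=0 queue=[T2,T4,T5,T6] holders={T1}
Step 12: signal(T1) -> count=0 queue=[T4,T5,T6] holders={T2}
Final holders: T2

Answer: T2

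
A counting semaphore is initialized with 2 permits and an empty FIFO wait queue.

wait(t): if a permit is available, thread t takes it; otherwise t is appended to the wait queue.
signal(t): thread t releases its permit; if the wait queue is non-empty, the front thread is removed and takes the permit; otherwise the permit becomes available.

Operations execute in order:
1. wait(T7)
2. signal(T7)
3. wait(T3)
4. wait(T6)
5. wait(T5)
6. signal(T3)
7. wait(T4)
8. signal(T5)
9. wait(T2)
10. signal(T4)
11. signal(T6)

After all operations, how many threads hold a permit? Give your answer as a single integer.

Answer: 1

Derivation:
Step 1: wait(T7) -> count=1 queue=[] holders={T7}
Step 2: signal(T7) -> count=2 queue=[] holders={none}
Step 3: wait(T3) -> count=1 queue=[] holders={T3}
Step 4: wait(T6) -> count=0 queue=[] holders={T3,T6}
Step 5: wait(T5) -> count=0 queue=[T5] holders={T3,T6}
Step 6: signal(T3) -> count=0 queue=[] holders={T5,T6}
Step 7: wait(T4) -> count=0 queue=[T4] holders={T5,T6}
Step 8: signal(T5) -> count=0 queue=[] holders={T4,T6}
Step 9: wait(T2) -> count=0 queue=[T2] holders={T4,T6}
Step 10: signal(T4) -> count=0 queue=[] holders={T2,T6}
Step 11: signal(T6) -> count=1 queue=[] holders={T2}
Final holders: {T2} -> 1 thread(s)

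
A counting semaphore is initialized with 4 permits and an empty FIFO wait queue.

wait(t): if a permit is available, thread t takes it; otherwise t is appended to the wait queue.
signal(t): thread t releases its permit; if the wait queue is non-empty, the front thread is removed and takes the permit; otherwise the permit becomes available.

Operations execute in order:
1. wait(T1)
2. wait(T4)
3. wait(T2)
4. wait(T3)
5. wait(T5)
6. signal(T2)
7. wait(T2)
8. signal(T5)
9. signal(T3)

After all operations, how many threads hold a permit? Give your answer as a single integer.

Answer: 3

Derivation:
Step 1: wait(T1) -> count=3 queue=[] holders={T1}
Step 2: wait(T4) -> count=2 queue=[] holders={T1,T4}
Step 3: wait(T2) -> count=1 queue=[] holders={T1,T2,T4}
Step 4: wait(T3) -> count=0 queue=[] holders={T1,T2,T3,T4}
Step 5: wait(T5) -> count=0 queue=[T5] holders={T1,T2,T3,T4}
Step 6: signal(T2) -> count=0 queue=[] holders={T1,T3,T4,T5}
Step 7: wait(T2) -> count=0 queue=[T2] holders={T1,T3,T4,T5}
Step 8: signal(T5) -> count=0 queue=[] holders={T1,T2,T3,T4}
Step 9: signal(T3) -> count=1 queue=[] holders={T1,T2,T4}
Final holders: {T1,T2,T4} -> 3 thread(s)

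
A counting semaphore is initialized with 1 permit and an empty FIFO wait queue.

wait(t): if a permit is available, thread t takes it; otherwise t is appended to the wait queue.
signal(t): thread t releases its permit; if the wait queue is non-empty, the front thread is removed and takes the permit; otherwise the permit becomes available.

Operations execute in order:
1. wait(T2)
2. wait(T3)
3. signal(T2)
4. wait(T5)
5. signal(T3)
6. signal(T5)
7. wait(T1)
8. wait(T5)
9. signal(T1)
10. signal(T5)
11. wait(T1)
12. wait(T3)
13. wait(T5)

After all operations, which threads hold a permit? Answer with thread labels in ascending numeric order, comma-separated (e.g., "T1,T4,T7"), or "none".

Answer: T1

Derivation:
Step 1: wait(T2) -> count=0 queue=[] holders={T2}
Step 2: wait(T3) -> count=0 queue=[T3] holders={T2}
Step 3: signal(T2) -> count=0 queue=[] holders={T3}
Step 4: wait(T5) -> count=0 queue=[T5] holders={T3}
Step 5: signal(T3) -> count=0 queue=[] holders={T5}
Step 6: signal(T5) -> count=1 queue=[] holders={none}
Step 7: wait(T1) -> count=0 queue=[] holders={T1}
Step 8: wait(T5) -> count=0 queue=[T5] holders={T1}
Step 9: signal(T1) -> count=0 queue=[] holders={T5}
Step 10: signal(T5) -> count=1 queue=[] holders={none}
Step 11: wait(T1) -> count=0 queue=[] holders={T1}
Step 12: wait(T3) -> count=0 queue=[T3] holders={T1}
Step 13: wait(T5) -> count=0 queue=[T3,T5] holders={T1}
Final holders: T1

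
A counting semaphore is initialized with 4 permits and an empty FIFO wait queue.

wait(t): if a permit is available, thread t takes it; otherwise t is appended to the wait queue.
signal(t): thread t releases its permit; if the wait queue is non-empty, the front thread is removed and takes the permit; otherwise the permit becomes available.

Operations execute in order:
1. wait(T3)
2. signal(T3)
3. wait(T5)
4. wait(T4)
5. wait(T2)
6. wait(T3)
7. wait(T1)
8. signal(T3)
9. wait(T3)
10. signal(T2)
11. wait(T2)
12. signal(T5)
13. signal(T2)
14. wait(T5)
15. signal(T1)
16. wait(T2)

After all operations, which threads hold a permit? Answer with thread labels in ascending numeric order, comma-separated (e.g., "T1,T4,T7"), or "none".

Step 1: wait(T3) -> count=3 queue=[] holders={T3}
Step 2: signal(T3) -> count=4 queue=[] holders={none}
Step 3: wait(T5) -> count=3 queue=[] holders={T5}
Step 4: wait(T4) -> count=2 queue=[] holders={T4,T5}
Step 5: wait(T2) -> count=1 queue=[] holders={T2,T4,T5}
Step 6: wait(T3) -> count=0 queue=[] holders={T2,T3,T4,T5}
Step 7: wait(T1) -> count=0 queue=[T1] holders={T2,T3,T4,T5}
Step 8: signal(T3) -> count=0 queue=[] holders={T1,T2,T4,T5}
Step 9: wait(T3) -> count=0 queue=[T3] holders={T1,T2,T4,T5}
Step 10: signal(T2) -> count=0 queue=[] holders={T1,T3,T4,T5}
Step 11: wait(T2) -> count=0 queue=[T2] holders={T1,T3,T4,T5}
Step 12: signal(T5) -> count=0 queue=[] holders={T1,T2,T3,T4}
Step 13: signal(T2) -> count=1 queue=[] holders={T1,T3,T4}
Step 14: wait(T5) -> count=0 queue=[] holders={T1,T3,T4,T5}
Step 15: signal(T1) -> count=1 queue=[] holders={T3,T4,T5}
Step 16: wait(T2) -> count=0 queue=[] holders={T2,T3,T4,T5}
Final holders: T2,T3,T4,T5

Answer: T2,T3,T4,T5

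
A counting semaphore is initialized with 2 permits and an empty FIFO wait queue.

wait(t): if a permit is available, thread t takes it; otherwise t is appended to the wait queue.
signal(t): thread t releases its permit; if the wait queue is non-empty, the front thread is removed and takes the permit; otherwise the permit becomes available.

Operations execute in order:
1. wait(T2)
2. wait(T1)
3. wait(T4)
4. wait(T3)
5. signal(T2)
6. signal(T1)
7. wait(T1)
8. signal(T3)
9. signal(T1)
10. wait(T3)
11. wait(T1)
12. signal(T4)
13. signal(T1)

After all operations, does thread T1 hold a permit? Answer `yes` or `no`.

Answer: no

Derivation:
Step 1: wait(T2) -> count=1 queue=[] holders={T2}
Step 2: wait(T1) -> count=0 queue=[] holders={T1,T2}
Step 3: wait(T4) -> count=0 queue=[T4] holders={T1,T2}
Step 4: wait(T3) -> count=0 queue=[T4,T3] holders={T1,T2}
Step 5: signal(T2) -> count=0 queue=[T3] holders={T1,T4}
Step 6: signal(T1) -> count=0 queue=[] holders={T3,T4}
Step 7: wait(T1) -> count=0 queue=[T1] holders={T3,T4}
Step 8: signal(T3) -> count=0 queue=[] holders={T1,T4}
Step 9: signal(T1) -> count=1 queue=[] holders={T4}
Step 10: wait(T3) -> count=0 queue=[] holders={T3,T4}
Step 11: wait(T1) -> count=0 queue=[T1] holders={T3,T4}
Step 12: signal(T4) -> count=0 queue=[] holders={T1,T3}
Step 13: signal(T1) -> count=1 queue=[] holders={T3}
Final holders: {T3} -> T1 not in holders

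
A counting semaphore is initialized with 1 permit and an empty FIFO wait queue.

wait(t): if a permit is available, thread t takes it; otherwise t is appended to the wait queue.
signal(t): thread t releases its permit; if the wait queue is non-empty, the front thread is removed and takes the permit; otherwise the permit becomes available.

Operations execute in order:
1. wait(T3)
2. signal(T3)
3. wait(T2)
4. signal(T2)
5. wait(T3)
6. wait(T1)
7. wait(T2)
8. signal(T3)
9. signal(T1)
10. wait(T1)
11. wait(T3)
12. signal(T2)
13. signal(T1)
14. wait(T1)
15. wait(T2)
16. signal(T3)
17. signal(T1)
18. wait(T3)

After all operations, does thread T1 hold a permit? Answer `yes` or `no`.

Answer: no

Derivation:
Step 1: wait(T3) -> count=0 queue=[] holders={T3}
Step 2: signal(T3) -> count=1 queue=[] holders={none}
Step 3: wait(T2) -> count=0 queue=[] holders={T2}
Step 4: signal(T2) -> count=1 queue=[] holders={none}
Step 5: wait(T3) -> count=0 queue=[] holders={T3}
Step 6: wait(T1) -> count=0 queue=[T1] holders={T3}
Step 7: wait(T2) -> count=0 queue=[T1,T2] holders={T3}
Step 8: signal(T3) -> count=0 queue=[T2] holders={T1}
Step 9: signal(T1) -> count=0 queue=[] holders={T2}
Step 10: wait(T1) -> count=0 queue=[T1] holders={T2}
Step 11: wait(T3) -> count=0 queue=[T1,T3] holders={T2}
Step 12: signal(T2) -> count=0 queue=[T3] holders={T1}
Step 13: signal(T1) -> count=0 queue=[] holders={T3}
Step 14: wait(T1) -> count=0 queue=[T1] holders={T3}
Step 15: wait(T2) -> count=0 queue=[T1,T2] holders={T3}
Step 16: signal(T3) -> count=0 queue=[T2] holders={T1}
Step 17: signal(T1) -> count=0 queue=[] holders={T2}
Step 18: wait(T3) -> count=0 queue=[T3] holders={T2}
Final holders: {T2} -> T1 not in holders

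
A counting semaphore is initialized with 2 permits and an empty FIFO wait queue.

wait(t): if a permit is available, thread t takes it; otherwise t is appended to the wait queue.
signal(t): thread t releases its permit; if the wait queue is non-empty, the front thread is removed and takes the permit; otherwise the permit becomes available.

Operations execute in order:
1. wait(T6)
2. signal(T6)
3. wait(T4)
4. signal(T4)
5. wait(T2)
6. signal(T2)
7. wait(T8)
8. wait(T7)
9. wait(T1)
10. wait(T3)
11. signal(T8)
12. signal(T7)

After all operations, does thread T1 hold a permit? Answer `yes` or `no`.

Step 1: wait(T6) -> count=1 queue=[] holders={T6}
Step 2: signal(T6) -> count=2 queue=[] holders={none}
Step 3: wait(T4) -> count=1 queue=[] holders={T4}
Step 4: signal(T4) -> count=2 queue=[] holders={none}
Step 5: wait(T2) -> count=1 queue=[] holders={T2}
Step 6: signal(T2) -> count=2 queue=[] holders={none}
Step 7: wait(T8) -> count=1 queue=[] holders={T8}
Step 8: wait(T7) -> count=0 queue=[] holders={T7,T8}
Step 9: wait(T1) -> count=0 queue=[T1] holders={T7,T8}
Step 10: wait(T3) -> count=0 queue=[T1,T3] holders={T7,T8}
Step 11: signal(T8) -> count=0 queue=[T3] holders={T1,T7}
Step 12: signal(T7) -> count=0 queue=[] holders={T1,T3}
Final holders: {T1,T3} -> T1 in holders

Answer: yes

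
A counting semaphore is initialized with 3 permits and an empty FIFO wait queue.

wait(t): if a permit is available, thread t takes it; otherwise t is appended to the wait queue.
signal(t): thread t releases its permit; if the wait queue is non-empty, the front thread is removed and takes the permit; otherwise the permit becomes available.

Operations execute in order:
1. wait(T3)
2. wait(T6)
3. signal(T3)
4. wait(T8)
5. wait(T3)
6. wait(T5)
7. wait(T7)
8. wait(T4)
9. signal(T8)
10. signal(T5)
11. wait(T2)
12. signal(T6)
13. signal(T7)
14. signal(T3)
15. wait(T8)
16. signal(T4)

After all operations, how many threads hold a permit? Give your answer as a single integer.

Step 1: wait(T3) -> count=2 queue=[] holders={T3}
Step 2: wait(T6) -> count=1 queue=[] holders={T3,T6}
Step 3: signal(T3) -> count=2 queue=[] holders={T6}
Step 4: wait(T8) -> count=1 queue=[] holders={T6,T8}
Step 5: wait(T3) -> count=0 queue=[] holders={T3,T6,T8}
Step 6: wait(T5) -> count=0 queue=[T5] holders={T3,T6,T8}
Step 7: wait(T7) -> count=0 queue=[T5,T7] holders={T3,T6,T8}
Step 8: wait(T4) -> count=0 queue=[T5,T7,T4] holders={T3,T6,T8}
Step 9: signal(T8) -> count=0 queue=[T7,T4] holders={T3,T5,T6}
Step 10: signal(T5) -> count=0 queue=[T4] holders={T3,T6,T7}
Step 11: wait(T2) -> count=0 queue=[T4,T2] holders={T3,T6,T7}
Step 12: signal(T6) -> count=0 queue=[T2] holders={T3,T4,T7}
Step 13: signal(T7) -> count=0 queue=[] holders={T2,T3,T4}
Step 14: signal(T3) -> count=1 queue=[] holders={T2,T4}
Step 15: wait(T8) -> count=0 queue=[] holders={T2,T4,T8}
Step 16: signal(T4) -> count=1 queue=[] holders={T2,T8}
Final holders: {T2,T8} -> 2 thread(s)

Answer: 2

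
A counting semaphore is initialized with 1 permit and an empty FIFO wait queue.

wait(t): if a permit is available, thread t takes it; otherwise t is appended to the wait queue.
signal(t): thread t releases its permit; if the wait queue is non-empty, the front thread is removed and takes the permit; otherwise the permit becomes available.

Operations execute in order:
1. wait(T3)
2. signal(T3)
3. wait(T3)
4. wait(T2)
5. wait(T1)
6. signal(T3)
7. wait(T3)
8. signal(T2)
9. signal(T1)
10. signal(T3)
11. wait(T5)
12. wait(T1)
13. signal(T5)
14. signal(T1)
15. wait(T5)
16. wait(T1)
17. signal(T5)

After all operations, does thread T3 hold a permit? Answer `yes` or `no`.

Step 1: wait(T3) -> count=0 queue=[] holders={T3}
Step 2: signal(T3) -> count=1 queue=[] holders={none}
Step 3: wait(T3) -> count=0 queue=[] holders={T3}
Step 4: wait(T2) -> count=0 queue=[T2] holders={T3}
Step 5: wait(T1) -> count=0 queue=[T2,T1] holders={T3}
Step 6: signal(T3) -> count=0 queue=[T1] holders={T2}
Step 7: wait(T3) -> count=0 queue=[T1,T3] holders={T2}
Step 8: signal(T2) -> count=0 queue=[T3] holders={T1}
Step 9: signal(T1) -> count=0 queue=[] holders={T3}
Step 10: signal(T3) -> count=1 queue=[] holders={none}
Step 11: wait(T5) -> count=0 queue=[] holders={T5}
Step 12: wait(T1) -> count=0 queue=[T1] holders={T5}
Step 13: signal(T5) -> count=0 queue=[] holders={T1}
Step 14: signal(T1) -> count=1 queue=[] holders={none}
Step 15: wait(T5) -> count=0 queue=[] holders={T5}
Step 16: wait(T1) -> count=0 queue=[T1] holders={T5}
Step 17: signal(T5) -> count=0 queue=[] holders={T1}
Final holders: {T1} -> T3 not in holders

Answer: no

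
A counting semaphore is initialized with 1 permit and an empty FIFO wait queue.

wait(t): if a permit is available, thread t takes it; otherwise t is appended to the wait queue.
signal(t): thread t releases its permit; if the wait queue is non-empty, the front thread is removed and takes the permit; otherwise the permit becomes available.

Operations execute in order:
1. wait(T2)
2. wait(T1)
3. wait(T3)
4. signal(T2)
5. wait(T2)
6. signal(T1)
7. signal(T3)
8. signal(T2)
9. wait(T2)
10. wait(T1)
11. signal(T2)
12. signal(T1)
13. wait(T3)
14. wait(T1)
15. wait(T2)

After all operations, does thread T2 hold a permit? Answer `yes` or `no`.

Answer: no

Derivation:
Step 1: wait(T2) -> count=0 queue=[] holders={T2}
Step 2: wait(T1) -> count=0 queue=[T1] holders={T2}
Step 3: wait(T3) -> count=0 queue=[T1,T3] holders={T2}
Step 4: signal(T2) -> count=0 queue=[T3] holders={T1}
Step 5: wait(T2) -> count=0 queue=[T3,T2] holders={T1}
Step 6: signal(T1) -> count=0 queue=[T2] holders={T3}
Step 7: signal(T3) -> count=0 queue=[] holders={T2}
Step 8: signal(T2) -> count=1 queue=[] holders={none}
Step 9: wait(T2) -> count=0 queue=[] holders={T2}
Step 10: wait(T1) -> count=0 queue=[T1] holders={T2}
Step 11: signal(T2) -> count=0 queue=[] holders={T1}
Step 12: signal(T1) -> count=1 queue=[] holders={none}
Step 13: wait(T3) -> count=0 queue=[] holders={T3}
Step 14: wait(T1) -> count=0 queue=[T1] holders={T3}
Step 15: wait(T2) -> count=0 queue=[T1,T2] holders={T3}
Final holders: {T3} -> T2 not in holders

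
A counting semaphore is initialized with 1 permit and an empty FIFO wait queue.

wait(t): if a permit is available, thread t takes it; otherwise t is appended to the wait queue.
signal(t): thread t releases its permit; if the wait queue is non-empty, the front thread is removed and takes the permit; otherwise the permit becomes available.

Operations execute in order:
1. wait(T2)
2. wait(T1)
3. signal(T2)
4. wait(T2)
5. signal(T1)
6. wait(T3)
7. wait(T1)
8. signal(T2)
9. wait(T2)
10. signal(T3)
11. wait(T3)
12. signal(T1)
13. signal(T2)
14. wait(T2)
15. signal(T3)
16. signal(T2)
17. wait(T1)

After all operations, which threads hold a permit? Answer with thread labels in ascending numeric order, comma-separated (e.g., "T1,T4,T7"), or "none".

Answer: T1

Derivation:
Step 1: wait(T2) -> count=0 queue=[] holders={T2}
Step 2: wait(T1) -> count=0 queue=[T1] holders={T2}
Step 3: signal(T2) -> count=0 queue=[] holders={T1}
Step 4: wait(T2) -> count=0 queue=[T2] holders={T1}
Step 5: signal(T1) -> count=0 queue=[] holders={T2}
Step 6: wait(T3) -> count=0 queue=[T3] holders={T2}
Step 7: wait(T1) -> count=0 queue=[T3,T1] holders={T2}
Step 8: signal(T2) -> count=0 queue=[T1] holders={T3}
Step 9: wait(T2) -> count=0 queue=[T1,T2] holders={T3}
Step 10: signal(T3) -> count=0 queue=[T2] holders={T1}
Step 11: wait(T3) -> count=0 queue=[T2,T3] holders={T1}
Step 12: signal(T1) -> count=0 queue=[T3] holders={T2}
Step 13: signal(T2) -> count=0 queue=[] holders={T3}
Step 14: wait(T2) -> count=0 queue=[T2] holders={T3}
Step 15: signal(T3) -> count=0 queue=[] holders={T2}
Step 16: signal(T2) -> count=1 queue=[] holders={none}
Step 17: wait(T1) -> count=0 queue=[] holders={T1}
Final holders: T1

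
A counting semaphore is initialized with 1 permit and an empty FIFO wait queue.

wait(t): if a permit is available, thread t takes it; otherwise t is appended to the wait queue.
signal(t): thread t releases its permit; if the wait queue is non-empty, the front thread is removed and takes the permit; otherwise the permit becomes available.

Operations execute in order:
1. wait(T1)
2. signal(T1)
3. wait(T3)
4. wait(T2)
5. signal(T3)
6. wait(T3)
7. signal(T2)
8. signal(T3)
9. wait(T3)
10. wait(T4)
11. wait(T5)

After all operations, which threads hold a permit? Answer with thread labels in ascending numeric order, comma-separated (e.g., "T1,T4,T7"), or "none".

Step 1: wait(T1) -> count=0 queue=[] holders={T1}
Step 2: signal(T1) -> count=1 queue=[] holders={none}
Step 3: wait(T3) -> count=0 queue=[] holders={T3}
Step 4: wait(T2) -> count=0 queue=[T2] holders={T3}
Step 5: signal(T3) -> count=0 queue=[] holders={T2}
Step 6: wait(T3) -> count=0 queue=[T3] holders={T2}
Step 7: signal(T2) -> count=0 queue=[] holders={T3}
Step 8: signal(T3) -> count=1 queue=[] holders={none}
Step 9: wait(T3) -> count=0 queue=[] holders={T3}
Step 10: wait(T4) -> count=0 queue=[T4] holders={T3}
Step 11: wait(T5) -> count=0 queue=[T4,T5] holders={T3}
Final holders: T3

Answer: T3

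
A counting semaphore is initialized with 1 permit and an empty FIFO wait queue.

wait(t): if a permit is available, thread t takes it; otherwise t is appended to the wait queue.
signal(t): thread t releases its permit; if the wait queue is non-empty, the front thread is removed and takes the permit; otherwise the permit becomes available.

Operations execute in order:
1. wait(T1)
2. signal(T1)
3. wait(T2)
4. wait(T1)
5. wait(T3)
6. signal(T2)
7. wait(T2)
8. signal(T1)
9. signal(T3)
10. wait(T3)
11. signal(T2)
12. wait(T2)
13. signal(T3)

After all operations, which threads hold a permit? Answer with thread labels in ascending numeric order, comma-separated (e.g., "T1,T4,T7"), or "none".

Answer: T2

Derivation:
Step 1: wait(T1) -> count=0 queue=[] holders={T1}
Step 2: signal(T1) -> count=1 queue=[] holders={none}
Step 3: wait(T2) -> count=0 queue=[] holders={T2}
Step 4: wait(T1) -> count=0 queue=[T1] holders={T2}
Step 5: wait(T3) -> count=0 queue=[T1,T3] holders={T2}
Step 6: signal(T2) -> count=0 queue=[T3] holders={T1}
Step 7: wait(T2) -> count=0 queue=[T3,T2] holders={T1}
Step 8: signal(T1) -> count=0 queue=[T2] holders={T3}
Step 9: signal(T3) -> count=0 queue=[] holders={T2}
Step 10: wait(T3) -> count=0 queue=[T3] holders={T2}
Step 11: signal(T2) -> count=0 queue=[] holders={T3}
Step 12: wait(T2) -> count=0 queue=[T2] holders={T3}
Step 13: signal(T3) -> count=0 queue=[] holders={T2}
Final holders: T2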